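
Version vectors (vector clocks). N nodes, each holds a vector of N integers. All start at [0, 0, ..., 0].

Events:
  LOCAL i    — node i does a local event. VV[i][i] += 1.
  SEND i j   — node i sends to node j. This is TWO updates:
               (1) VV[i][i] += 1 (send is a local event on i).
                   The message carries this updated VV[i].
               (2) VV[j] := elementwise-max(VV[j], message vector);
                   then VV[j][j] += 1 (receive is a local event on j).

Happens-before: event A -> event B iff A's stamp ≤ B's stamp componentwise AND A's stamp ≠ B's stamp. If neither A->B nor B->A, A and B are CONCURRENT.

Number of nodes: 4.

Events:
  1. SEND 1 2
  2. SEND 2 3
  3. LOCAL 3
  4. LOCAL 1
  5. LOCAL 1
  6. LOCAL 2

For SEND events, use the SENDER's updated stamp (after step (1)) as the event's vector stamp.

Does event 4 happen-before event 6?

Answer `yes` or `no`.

Initial: VV[0]=[0, 0, 0, 0]
Initial: VV[1]=[0, 0, 0, 0]
Initial: VV[2]=[0, 0, 0, 0]
Initial: VV[3]=[0, 0, 0, 0]
Event 1: SEND 1->2: VV[1][1]++ -> VV[1]=[0, 1, 0, 0], msg_vec=[0, 1, 0, 0]; VV[2]=max(VV[2],msg_vec) then VV[2][2]++ -> VV[2]=[0, 1, 1, 0]
Event 2: SEND 2->3: VV[2][2]++ -> VV[2]=[0, 1, 2, 0], msg_vec=[0, 1, 2, 0]; VV[3]=max(VV[3],msg_vec) then VV[3][3]++ -> VV[3]=[0, 1, 2, 1]
Event 3: LOCAL 3: VV[3][3]++ -> VV[3]=[0, 1, 2, 2]
Event 4: LOCAL 1: VV[1][1]++ -> VV[1]=[0, 2, 0, 0]
Event 5: LOCAL 1: VV[1][1]++ -> VV[1]=[0, 3, 0, 0]
Event 6: LOCAL 2: VV[2][2]++ -> VV[2]=[0, 1, 3, 0]
Event 4 stamp: [0, 2, 0, 0]
Event 6 stamp: [0, 1, 3, 0]
[0, 2, 0, 0] <= [0, 1, 3, 0]? False. Equal? False. Happens-before: False

Answer: no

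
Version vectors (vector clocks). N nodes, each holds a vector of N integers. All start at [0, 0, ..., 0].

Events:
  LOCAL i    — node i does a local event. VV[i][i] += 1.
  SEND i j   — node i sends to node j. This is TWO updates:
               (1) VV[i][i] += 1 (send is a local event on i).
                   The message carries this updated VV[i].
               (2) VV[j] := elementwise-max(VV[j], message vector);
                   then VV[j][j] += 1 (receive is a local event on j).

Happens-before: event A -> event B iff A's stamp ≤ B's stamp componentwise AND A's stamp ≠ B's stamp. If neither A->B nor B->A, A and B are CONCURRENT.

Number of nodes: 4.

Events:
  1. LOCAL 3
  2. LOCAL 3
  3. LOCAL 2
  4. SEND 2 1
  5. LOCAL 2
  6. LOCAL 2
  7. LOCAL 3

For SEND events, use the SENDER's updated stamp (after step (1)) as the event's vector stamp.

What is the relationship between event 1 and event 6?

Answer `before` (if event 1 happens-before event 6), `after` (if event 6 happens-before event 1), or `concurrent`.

Answer: concurrent

Derivation:
Initial: VV[0]=[0, 0, 0, 0]
Initial: VV[1]=[0, 0, 0, 0]
Initial: VV[2]=[0, 0, 0, 0]
Initial: VV[3]=[0, 0, 0, 0]
Event 1: LOCAL 3: VV[3][3]++ -> VV[3]=[0, 0, 0, 1]
Event 2: LOCAL 3: VV[3][3]++ -> VV[3]=[0, 0, 0, 2]
Event 3: LOCAL 2: VV[2][2]++ -> VV[2]=[0, 0, 1, 0]
Event 4: SEND 2->1: VV[2][2]++ -> VV[2]=[0, 0, 2, 0], msg_vec=[0, 0, 2, 0]; VV[1]=max(VV[1],msg_vec) then VV[1][1]++ -> VV[1]=[0, 1, 2, 0]
Event 5: LOCAL 2: VV[2][2]++ -> VV[2]=[0, 0, 3, 0]
Event 6: LOCAL 2: VV[2][2]++ -> VV[2]=[0, 0, 4, 0]
Event 7: LOCAL 3: VV[3][3]++ -> VV[3]=[0, 0, 0, 3]
Event 1 stamp: [0, 0, 0, 1]
Event 6 stamp: [0, 0, 4, 0]
[0, 0, 0, 1] <= [0, 0, 4, 0]? False
[0, 0, 4, 0] <= [0, 0, 0, 1]? False
Relation: concurrent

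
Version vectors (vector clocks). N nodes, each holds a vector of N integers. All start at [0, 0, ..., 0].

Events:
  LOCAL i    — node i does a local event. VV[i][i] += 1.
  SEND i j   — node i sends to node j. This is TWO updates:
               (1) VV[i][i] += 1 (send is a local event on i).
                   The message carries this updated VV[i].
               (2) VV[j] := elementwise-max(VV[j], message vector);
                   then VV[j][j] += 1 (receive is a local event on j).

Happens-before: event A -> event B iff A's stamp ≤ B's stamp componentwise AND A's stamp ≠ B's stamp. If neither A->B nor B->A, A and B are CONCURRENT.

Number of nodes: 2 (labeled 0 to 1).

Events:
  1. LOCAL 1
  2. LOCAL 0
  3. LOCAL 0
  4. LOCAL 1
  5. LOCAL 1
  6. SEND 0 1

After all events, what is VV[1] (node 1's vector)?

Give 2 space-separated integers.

Answer: 3 4

Derivation:
Initial: VV[0]=[0, 0]
Initial: VV[1]=[0, 0]
Event 1: LOCAL 1: VV[1][1]++ -> VV[1]=[0, 1]
Event 2: LOCAL 0: VV[0][0]++ -> VV[0]=[1, 0]
Event 3: LOCAL 0: VV[0][0]++ -> VV[0]=[2, 0]
Event 4: LOCAL 1: VV[1][1]++ -> VV[1]=[0, 2]
Event 5: LOCAL 1: VV[1][1]++ -> VV[1]=[0, 3]
Event 6: SEND 0->1: VV[0][0]++ -> VV[0]=[3, 0], msg_vec=[3, 0]; VV[1]=max(VV[1],msg_vec) then VV[1][1]++ -> VV[1]=[3, 4]
Final vectors: VV[0]=[3, 0]; VV[1]=[3, 4]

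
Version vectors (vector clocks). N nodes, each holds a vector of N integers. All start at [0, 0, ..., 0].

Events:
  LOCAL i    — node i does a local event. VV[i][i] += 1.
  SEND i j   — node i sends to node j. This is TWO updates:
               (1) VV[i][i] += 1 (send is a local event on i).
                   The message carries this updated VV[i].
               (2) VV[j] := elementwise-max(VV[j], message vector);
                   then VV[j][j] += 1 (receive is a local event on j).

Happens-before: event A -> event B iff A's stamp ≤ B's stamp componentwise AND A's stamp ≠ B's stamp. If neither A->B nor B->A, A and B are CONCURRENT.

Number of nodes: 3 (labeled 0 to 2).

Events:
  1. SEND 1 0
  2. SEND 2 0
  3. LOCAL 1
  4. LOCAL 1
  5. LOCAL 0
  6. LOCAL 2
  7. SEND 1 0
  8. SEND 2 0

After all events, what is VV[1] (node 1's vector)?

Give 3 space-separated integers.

Answer: 0 4 0

Derivation:
Initial: VV[0]=[0, 0, 0]
Initial: VV[1]=[0, 0, 0]
Initial: VV[2]=[0, 0, 0]
Event 1: SEND 1->0: VV[1][1]++ -> VV[1]=[0, 1, 0], msg_vec=[0, 1, 0]; VV[0]=max(VV[0],msg_vec) then VV[0][0]++ -> VV[0]=[1, 1, 0]
Event 2: SEND 2->0: VV[2][2]++ -> VV[2]=[0, 0, 1], msg_vec=[0, 0, 1]; VV[0]=max(VV[0],msg_vec) then VV[0][0]++ -> VV[0]=[2, 1, 1]
Event 3: LOCAL 1: VV[1][1]++ -> VV[1]=[0, 2, 0]
Event 4: LOCAL 1: VV[1][1]++ -> VV[1]=[0, 3, 0]
Event 5: LOCAL 0: VV[0][0]++ -> VV[0]=[3, 1, 1]
Event 6: LOCAL 2: VV[2][2]++ -> VV[2]=[0, 0, 2]
Event 7: SEND 1->0: VV[1][1]++ -> VV[1]=[0, 4, 0], msg_vec=[0, 4, 0]; VV[0]=max(VV[0],msg_vec) then VV[0][0]++ -> VV[0]=[4, 4, 1]
Event 8: SEND 2->0: VV[2][2]++ -> VV[2]=[0, 0, 3], msg_vec=[0, 0, 3]; VV[0]=max(VV[0],msg_vec) then VV[0][0]++ -> VV[0]=[5, 4, 3]
Final vectors: VV[0]=[5, 4, 3]; VV[1]=[0, 4, 0]; VV[2]=[0, 0, 3]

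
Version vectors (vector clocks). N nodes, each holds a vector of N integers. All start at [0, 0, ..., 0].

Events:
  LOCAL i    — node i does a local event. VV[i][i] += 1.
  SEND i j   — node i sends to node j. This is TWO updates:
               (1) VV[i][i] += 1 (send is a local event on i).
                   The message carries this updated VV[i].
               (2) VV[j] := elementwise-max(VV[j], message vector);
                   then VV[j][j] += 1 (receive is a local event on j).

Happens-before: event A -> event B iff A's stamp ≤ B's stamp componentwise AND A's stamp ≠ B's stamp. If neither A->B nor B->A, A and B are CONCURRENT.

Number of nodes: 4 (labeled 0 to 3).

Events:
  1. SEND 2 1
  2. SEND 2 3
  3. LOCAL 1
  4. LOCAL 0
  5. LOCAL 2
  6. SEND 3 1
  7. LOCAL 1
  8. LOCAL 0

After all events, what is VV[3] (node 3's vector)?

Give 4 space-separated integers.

Answer: 0 0 2 2

Derivation:
Initial: VV[0]=[0, 0, 0, 0]
Initial: VV[1]=[0, 0, 0, 0]
Initial: VV[2]=[0, 0, 0, 0]
Initial: VV[3]=[0, 0, 0, 0]
Event 1: SEND 2->1: VV[2][2]++ -> VV[2]=[0, 0, 1, 0], msg_vec=[0, 0, 1, 0]; VV[1]=max(VV[1],msg_vec) then VV[1][1]++ -> VV[1]=[0, 1, 1, 0]
Event 2: SEND 2->3: VV[2][2]++ -> VV[2]=[0, 0, 2, 0], msg_vec=[0, 0, 2, 0]; VV[3]=max(VV[3],msg_vec) then VV[3][3]++ -> VV[3]=[0, 0, 2, 1]
Event 3: LOCAL 1: VV[1][1]++ -> VV[1]=[0, 2, 1, 0]
Event 4: LOCAL 0: VV[0][0]++ -> VV[0]=[1, 0, 0, 0]
Event 5: LOCAL 2: VV[2][2]++ -> VV[2]=[0, 0, 3, 0]
Event 6: SEND 3->1: VV[3][3]++ -> VV[3]=[0, 0, 2, 2], msg_vec=[0, 0, 2, 2]; VV[1]=max(VV[1],msg_vec) then VV[1][1]++ -> VV[1]=[0, 3, 2, 2]
Event 7: LOCAL 1: VV[1][1]++ -> VV[1]=[0, 4, 2, 2]
Event 8: LOCAL 0: VV[0][0]++ -> VV[0]=[2, 0, 0, 0]
Final vectors: VV[0]=[2, 0, 0, 0]; VV[1]=[0, 4, 2, 2]; VV[2]=[0, 0, 3, 0]; VV[3]=[0, 0, 2, 2]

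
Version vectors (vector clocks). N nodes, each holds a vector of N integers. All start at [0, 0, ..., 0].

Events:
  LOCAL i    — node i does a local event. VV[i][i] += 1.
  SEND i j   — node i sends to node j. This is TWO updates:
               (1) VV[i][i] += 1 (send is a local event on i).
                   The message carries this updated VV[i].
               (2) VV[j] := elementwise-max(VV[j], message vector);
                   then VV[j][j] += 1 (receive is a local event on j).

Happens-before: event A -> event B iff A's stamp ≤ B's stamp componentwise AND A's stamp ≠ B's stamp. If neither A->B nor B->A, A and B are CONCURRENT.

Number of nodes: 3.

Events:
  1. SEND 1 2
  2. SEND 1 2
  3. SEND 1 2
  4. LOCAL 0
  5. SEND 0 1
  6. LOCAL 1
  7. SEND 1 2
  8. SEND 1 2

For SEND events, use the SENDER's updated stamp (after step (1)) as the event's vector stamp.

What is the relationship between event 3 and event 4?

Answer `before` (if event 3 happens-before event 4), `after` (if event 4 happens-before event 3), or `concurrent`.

Initial: VV[0]=[0, 0, 0]
Initial: VV[1]=[0, 0, 0]
Initial: VV[2]=[0, 0, 0]
Event 1: SEND 1->2: VV[1][1]++ -> VV[1]=[0, 1, 0], msg_vec=[0, 1, 0]; VV[2]=max(VV[2],msg_vec) then VV[2][2]++ -> VV[2]=[0, 1, 1]
Event 2: SEND 1->2: VV[1][1]++ -> VV[1]=[0, 2, 0], msg_vec=[0, 2, 0]; VV[2]=max(VV[2],msg_vec) then VV[2][2]++ -> VV[2]=[0, 2, 2]
Event 3: SEND 1->2: VV[1][1]++ -> VV[1]=[0, 3, 0], msg_vec=[0, 3, 0]; VV[2]=max(VV[2],msg_vec) then VV[2][2]++ -> VV[2]=[0, 3, 3]
Event 4: LOCAL 0: VV[0][0]++ -> VV[0]=[1, 0, 0]
Event 5: SEND 0->1: VV[0][0]++ -> VV[0]=[2, 0, 0], msg_vec=[2, 0, 0]; VV[1]=max(VV[1],msg_vec) then VV[1][1]++ -> VV[1]=[2, 4, 0]
Event 6: LOCAL 1: VV[1][1]++ -> VV[1]=[2, 5, 0]
Event 7: SEND 1->2: VV[1][1]++ -> VV[1]=[2, 6, 0], msg_vec=[2, 6, 0]; VV[2]=max(VV[2],msg_vec) then VV[2][2]++ -> VV[2]=[2, 6, 4]
Event 8: SEND 1->2: VV[1][1]++ -> VV[1]=[2, 7, 0], msg_vec=[2, 7, 0]; VV[2]=max(VV[2],msg_vec) then VV[2][2]++ -> VV[2]=[2, 7, 5]
Event 3 stamp: [0, 3, 0]
Event 4 stamp: [1, 0, 0]
[0, 3, 0] <= [1, 0, 0]? False
[1, 0, 0] <= [0, 3, 0]? False
Relation: concurrent

Answer: concurrent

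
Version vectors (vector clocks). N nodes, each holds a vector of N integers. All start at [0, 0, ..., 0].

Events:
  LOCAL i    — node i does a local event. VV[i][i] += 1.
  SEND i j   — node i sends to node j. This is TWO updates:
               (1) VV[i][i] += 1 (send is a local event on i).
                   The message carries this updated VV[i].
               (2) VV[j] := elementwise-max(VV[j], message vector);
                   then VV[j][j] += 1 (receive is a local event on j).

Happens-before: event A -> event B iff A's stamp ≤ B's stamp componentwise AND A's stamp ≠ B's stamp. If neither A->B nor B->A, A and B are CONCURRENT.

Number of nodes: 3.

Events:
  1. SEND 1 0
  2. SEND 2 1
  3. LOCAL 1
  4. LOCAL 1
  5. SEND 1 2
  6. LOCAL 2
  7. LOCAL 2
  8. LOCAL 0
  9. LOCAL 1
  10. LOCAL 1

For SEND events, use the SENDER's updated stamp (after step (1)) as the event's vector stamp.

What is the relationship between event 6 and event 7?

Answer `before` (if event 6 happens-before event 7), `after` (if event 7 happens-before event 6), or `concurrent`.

Initial: VV[0]=[0, 0, 0]
Initial: VV[1]=[0, 0, 0]
Initial: VV[2]=[0, 0, 0]
Event 1: SEND 1->0: VV[1][1]++ -> VV[1]=[0, 1, 0], msg_vec=[0, 1, 0]; VV[0]=max(VV[0],msg_vec) then VV[0][0]++ -> VV[0]=[1, 1, 0]
Event 2: SEND 2->1: VV[2][2]++ -> VV[2]=[0, 0, 1], msg_vec=[0, 0, 1]; VV[1]=max(VV[1],msg_vec) then VV[1][1]++ -> VV[1]=[0, 2, 1]
Event 3: LOCAL 1: VV[1][1]++ -> VV[1]=[0, 3, 1]
Event 4: LOCAL 1: VV[1][1]++ -> VV[1]=[0, 4, 1]
Event 5: SEND 1->2: VV[1][1]++ -> VV[1]=[0, 5, 1], msg_vec=[0, 5, 1]; VV[2]=max(VV[2],msg_vec) then VV[2][2]++ -> VV[2]=[0, 5, 2]
Event 6: LOCAL 2: VV[2][2]++ -> VV[2]=[0, 5, 3]
Event 7: LOCAL 2: VV[2][2]++ -> VV[2]=[0, 5, 4]
Event 8: LOCAL 0: VV[0][0]++ -> VV[0]=[2, 1, 0]
Event 9: LOCAL 1: VV[1][1]++ -> VV[1]=[0, 6, 1]
Event 10: LOCAL 1: VV[1][1]++ -> VV[1]=[0, 7, 1]
Event 6 stamp: [0, 5, 3]
Event 7 stamp: [0, 5, 4]
[0, 5, 3] <= [0, 5, 4]? True
[0, 5, 4] <= [0, 5, 3]? False
Relation: before

Answer: before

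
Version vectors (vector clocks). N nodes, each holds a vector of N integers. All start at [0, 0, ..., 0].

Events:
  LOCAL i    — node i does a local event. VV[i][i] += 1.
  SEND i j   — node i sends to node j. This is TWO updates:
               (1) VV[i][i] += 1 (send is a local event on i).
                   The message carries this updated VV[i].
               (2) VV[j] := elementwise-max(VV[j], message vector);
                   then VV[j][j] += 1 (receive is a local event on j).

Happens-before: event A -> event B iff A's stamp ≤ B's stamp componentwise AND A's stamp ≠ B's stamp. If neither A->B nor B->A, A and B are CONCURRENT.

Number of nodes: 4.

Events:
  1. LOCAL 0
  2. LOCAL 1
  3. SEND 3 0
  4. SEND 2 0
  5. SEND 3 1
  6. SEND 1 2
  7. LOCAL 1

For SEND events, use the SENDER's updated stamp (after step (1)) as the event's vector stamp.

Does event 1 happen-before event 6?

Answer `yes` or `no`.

Answer: no

Derivation:
Initial: VV[0]=[0, 0, 0, 0]
Initial: VV[1]=[0, 0, 0, 0]
Initial: VV[2]=[0, 0, 0, 0]
Initial: VV[3]=[0, 0, 0, 0]
Event 1: LOCAL 0: VV[0][0]++ -> VV[0]=[1, 0, 0, 0]
Event 2: LOCAL 1: VV[1][1]++ -> VV[1]=[0, 1, 0, 0]
Event 3: SEND 3->0: VV[3][3]++ -> VV[3]=[0, 0, 0, 1], msg_vec=[0, 0, 0, 1]; VV[0]=max(VV[0],msg_vec) then VV[0][0]++ -> VV[0]=[2, 0, 0, 1]
Event 4: SEND 2->0: VV[2][2]++ -> VV[2]=[0, 0, 1, 0], msg_vec=[0, 0, 1, 0]; VV[0]=max(VV[0],msg_vec) then VV[0][0]++ -> VV[0]=[3, 0, 1, 1]
Event 5: SEND 3->1: VV[3][3]++ -> VV[3]=[0, 0, 0, 2], msg_vec=[0, 0, 0, 2]; VV[1]=max(VV[1],msg_vec) then VV[1][1]++ -> VV[1]=[0, 2, 0, 2]
Event 6: SEND 1->2: VV[1][1]++ -> VV[1]=[0, 3, 0, 2], msg_vec=[0, 3, 0, 2]; VV[2]=max(VV[2],msg_vec) then VV[2][2]++ -> VV[2]=[0, 3, 2, 2]
Event 7: LOCAL 1: VV[1][1]++ -> VV[1]=[0, 4, 0, 2]
Event 1 stamp: [1, 0, 0, 0]
Event 6 stamp: [0, 3, 0, 2]
[1, 0, 0, 0] <= [0, 3, 0, 2]? False. Equal? False. Happens-before: False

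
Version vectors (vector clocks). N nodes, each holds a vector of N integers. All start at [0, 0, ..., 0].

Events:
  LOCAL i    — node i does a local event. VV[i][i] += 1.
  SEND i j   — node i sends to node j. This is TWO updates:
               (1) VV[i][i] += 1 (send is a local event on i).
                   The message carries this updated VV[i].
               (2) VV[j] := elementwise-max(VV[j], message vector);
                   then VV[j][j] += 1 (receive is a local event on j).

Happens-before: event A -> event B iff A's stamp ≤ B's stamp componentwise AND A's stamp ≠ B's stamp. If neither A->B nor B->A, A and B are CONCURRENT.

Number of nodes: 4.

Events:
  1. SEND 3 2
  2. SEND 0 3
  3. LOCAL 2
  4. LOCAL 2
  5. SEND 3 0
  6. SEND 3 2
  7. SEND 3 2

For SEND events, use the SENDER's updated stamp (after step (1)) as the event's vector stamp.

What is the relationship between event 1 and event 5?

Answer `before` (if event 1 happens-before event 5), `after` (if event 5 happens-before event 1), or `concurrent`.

Initial: VV[0]=[0, 0, 0, 0]
Initial: VV[1]=[0, 0, 0, 0]
Initial: VV[2]=[0, 0, 0, 0]
Initial: VV[3]=[0, 0, 0, 0]
Event 1: SEND 3->2: VV[3][3]++ -> VV[3]=[0, 0, 0, 1], msg_vec=[0, 0, 0, 1]; VV[2]=max(VV[2],msg_vec) then VV[2][2]++ -> VV[2]=[0, 0, 1, 1]
Event 2: SEND 0->3: VV[0][0]++ -> VV[0]=[1, 0, 0, 0], msg_vec=[1, 0, 0, 0]; VV[3]=max(VV[3],msg_vec) then VV[3][3]++ -> VV[3]=[1, 0, 0, 2]
Event 3: LOCAL 2: VV[2][2]++ -> VV[2]=[0, 0, 2, 1]
Event 4: LOCAL 2: VV[2][2]++ -> VV[2]=[0, 0, 3, 1]
Event 5: SEND 3->0: VV[3][3]++ -> VV[3]=[1, 0, 0, 3], msg_vec=[1, 0, 0, 3]; VV[0]=max(VV[0],msg_vec) then VV[0][0]++ -> VV[0]=[2, 0, 0, 3]
Event 6: SEND 3->2: VV[3][3]++ -> VV[3]=[1, 0, 0, 4], msg_vec=[1, 0, 0, 4]; VV[2]=max(VV[2],msg_vec) then VV[2][2]++ -> VV[2]=[1, 0, 4, 4]
Event 7: SEND 3->2: VV[3][3]++ -> VV[3]=[1, 0, 0, 5], msg_vec=[1, 0, 0, 5]; VV[2]=max(VV[2],msg_vec) then VV[2][2]++ -> VV[2]=[1, 0, 5, 5]
Event 1 stamp: [0, 0, 0, 1]
Event 5 stamp: [1, 0, 0, 3]
[0, 0, 0, 1] <= [1, 0, 0, 3]? True
[1, 0, 0, 3] <= [0, 0, 0, 1]? False
Relation: before

Answer: before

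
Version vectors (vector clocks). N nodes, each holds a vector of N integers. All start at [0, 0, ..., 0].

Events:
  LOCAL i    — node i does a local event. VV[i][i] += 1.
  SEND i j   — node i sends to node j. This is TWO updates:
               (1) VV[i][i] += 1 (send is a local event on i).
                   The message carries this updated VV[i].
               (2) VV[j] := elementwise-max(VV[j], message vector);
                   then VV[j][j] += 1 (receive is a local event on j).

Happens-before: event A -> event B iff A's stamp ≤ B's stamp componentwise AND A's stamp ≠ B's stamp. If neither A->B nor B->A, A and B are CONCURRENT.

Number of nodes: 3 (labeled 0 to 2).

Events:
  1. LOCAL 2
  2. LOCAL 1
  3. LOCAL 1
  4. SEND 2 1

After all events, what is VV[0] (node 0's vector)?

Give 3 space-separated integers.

Answer: 0 0 0

Derivation:
Initial: VV[0]=[0, 0, 0]
Initial: VV[1]=[0, 0, 0]
Initial: VV[2]=[0, 0, 0]
Event 1: LOCAL 2: VV[2][2]++ -> VV[2]=[0, 0, 1]
Event 2: LOCAL 1: VV[1][1]++ -> VV[1]=[0, 1, 0]
Event 3: LOCAL 1: VV[1][1]++ -> VV[1]=[0, 2, 0]
Event 4: SEND 2->1: VV[2][2]++ -> VV[2]=[0, 0, 2], msg_vec=[0, 0, 2]; VV[1]=max(VV[1],msg_vec) then VV[1][1]++ -> VV[1]=[0, 3, 2]
Final vectors: VV[0]=[0, 0, 0]; VV[1]=[0, 3, 2]; VV[2]=[0, 0, 2]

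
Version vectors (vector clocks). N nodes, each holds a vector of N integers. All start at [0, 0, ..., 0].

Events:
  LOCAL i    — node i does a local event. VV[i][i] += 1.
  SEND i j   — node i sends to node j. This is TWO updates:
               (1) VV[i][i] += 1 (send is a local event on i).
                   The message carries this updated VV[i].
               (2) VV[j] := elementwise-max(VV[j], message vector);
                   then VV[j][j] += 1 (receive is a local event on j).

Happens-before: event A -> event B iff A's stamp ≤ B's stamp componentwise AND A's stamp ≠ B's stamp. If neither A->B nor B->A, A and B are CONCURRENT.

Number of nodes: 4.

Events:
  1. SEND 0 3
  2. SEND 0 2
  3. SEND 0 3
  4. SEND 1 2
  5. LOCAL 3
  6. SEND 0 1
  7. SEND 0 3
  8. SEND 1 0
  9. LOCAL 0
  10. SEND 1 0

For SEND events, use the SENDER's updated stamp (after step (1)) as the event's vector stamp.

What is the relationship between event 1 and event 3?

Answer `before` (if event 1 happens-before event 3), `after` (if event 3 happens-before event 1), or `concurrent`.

Answer: before

Derivation:
Initial: VV[0]=[0, 0, 0, 0]
Initial: VV[1]=[0, 0, 0, 0]
Initial: VV[2]=[0, 0, 0, 0]
Initial: VV[3]=[0, 0, 0, 0]
Event 1: SEND 0->3: VV[0][0]++ -> VV[0]=[1, 0, 0, 0], msg_vec=[1, 0, 0, 0]; VV[3]=max(VV[3],msg_vec) then VV[3][3]++ -> VV[3]=[1, 0, 0, 1]
Event 2: SEND 0->2: VV[0][0]++ -> VV[0]=[2, 0, 0, 0], msg_vec=[2, 0, 0, 0]; VV[2]=max(VV[2],msg_vec) then VV[2][2]++ -> VV[2]=[2, 0, 1, 0]
Event 3: SEND 0->3: VV[0][0]++ -> VV[0]=[3, 0, 0, 0], msg_vec=[3, 0, 0, 0]; VV[3]=max(VV[3],msg_vec) then VV[3][3]++ -> VV[3]=[3, 0, 0, 2]
Event 4: SEND 1->2: VV[1][1]++ -> VV[1]=[0, 1, 0, 0], msg_vec=[0, 1, 0, 0]; VV[2]=max(VV[2],msg_vec) then VV[2][2]++ -> VV[2]=[2, 1, 2, 0]
Event 5: LOCAL 3: VV[3][3]++ -> VV[3]=[3, 0, 0, 3]
Event 6: SEND 0->1: VV[0][0]++ -> VV[0]=[4, 0, 0, 0], msg_vec=[4, 0, 0, 0]; VV[1]=max(VV[1],msg_vec) then VV[1][1]++ -> VV[1]=[4, 2, 0, 0]
Event 7: SEND 0->3: VV[0][0]++ -> VV[0]=[5, 0, 0, 0], msg_vec=[5, 0, 0, 0]; VV[3]=max(VV[3],msg_vec) then VV[3][3]++ -> VV[3]=[5, 0, 0, 4]
Event 8: SEND 1->0: VV[1][1]++ -> VV[1]=[4, 3, 0, 0], msg_vec=[4, 3, 0, 0]; VV[0]=max(VV[0],msg_vec) then VV[0][0]++ -> VV[0]=[6, 3, 0, 0]
Event 9: LOCAL 0: VV[0][0]++ -> VV[0]=[7, 3, 0, 0]
Event 10: SEND 1->0: VV[1][1]++ -> VV[1]=[4, 4, 0, 0], msg_vec=[4, 4, 0, 0]; VV[0]=max(VV[0],msg_vec) then VV[0][0]++ -> VV[0]=[8, 4, 0, 0]
Event 1 stamp: [1, 0, 0, 0]
Event 3 stamp: [3, 0, 0, 0]
[1, 0, 0, 0] <= [3, 0, 0, 0]? True
[3, 0, 0, 0] <= [1, 0, 0, 0]? False
Relation: before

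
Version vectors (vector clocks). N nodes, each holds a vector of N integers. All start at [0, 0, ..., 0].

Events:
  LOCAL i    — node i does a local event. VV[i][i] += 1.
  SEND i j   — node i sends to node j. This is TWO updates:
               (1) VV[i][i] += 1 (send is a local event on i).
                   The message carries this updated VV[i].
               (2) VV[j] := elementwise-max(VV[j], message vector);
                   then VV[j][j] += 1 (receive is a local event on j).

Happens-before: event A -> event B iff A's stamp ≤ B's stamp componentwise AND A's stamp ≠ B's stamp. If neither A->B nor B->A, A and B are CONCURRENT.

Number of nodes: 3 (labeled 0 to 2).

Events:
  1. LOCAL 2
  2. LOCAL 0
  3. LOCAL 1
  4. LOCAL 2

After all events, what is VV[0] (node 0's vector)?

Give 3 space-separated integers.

Initial: VV[0]=[0, 0, 0]
Initial: VV[1]=[0, 0, 0]
Initial: VV[2]=[0, 0, 0]
Event 1: LOCAL 2: VV[2][2]++ -> VV[2]=[0, 0, 1]
Event 2: LOCAL 0: VV[0][0]++ -> VV[0]=[1, 0, 0]
Event 3: LOCAL 1: VV[1][1]++ -> VV[1]=[0, 1, 0]
Event 4: LOCAL 2: VV[2][2]++ -> VV[2]=[0, 0, 2]
Final vectors: VV[0]=[1, 0, 0]; VV[1]=[0, 1, 0]; VV[2]=[0, 0, 2]

Answer: 1 0 0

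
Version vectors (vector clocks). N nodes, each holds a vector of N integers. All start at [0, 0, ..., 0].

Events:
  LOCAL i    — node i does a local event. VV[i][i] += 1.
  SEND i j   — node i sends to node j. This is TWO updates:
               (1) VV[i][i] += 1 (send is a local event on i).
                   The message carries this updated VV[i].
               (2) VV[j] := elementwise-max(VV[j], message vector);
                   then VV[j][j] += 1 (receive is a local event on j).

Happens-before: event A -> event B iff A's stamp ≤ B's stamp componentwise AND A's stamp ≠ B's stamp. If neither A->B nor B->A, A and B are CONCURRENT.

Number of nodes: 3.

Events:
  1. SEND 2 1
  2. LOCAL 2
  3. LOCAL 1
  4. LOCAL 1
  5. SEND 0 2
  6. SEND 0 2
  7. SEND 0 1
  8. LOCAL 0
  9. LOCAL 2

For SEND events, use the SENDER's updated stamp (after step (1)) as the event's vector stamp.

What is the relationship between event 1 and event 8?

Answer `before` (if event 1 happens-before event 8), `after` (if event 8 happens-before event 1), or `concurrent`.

Initial: VV[0]=[0, 0, 0]
Initial: VV[1]=[0, 0, 0]
Initial: VV[2]=[0, 0, 0]
Event 1: SEND 2->1: VV[2][2]++ -> VV[2]=[0, 0, 1], msg_vec=[0, 0, 1]; VV[1]=max(VV[1],msg_vec) then VV[1][1]++ -> VV[1]=[0, 1, 1]
Event 2: LOCAL 2: VV[2][2]++ -> VV[2]=[0, 0, 2]
Event 3: LOCAL 1: VV[1][1]++ -> VV[1]=[0, 2, 1]
Event 4: LOCAL 1: VV[1][1]++ -> VV[1]=[0, 3, 1]
Event 5: SEND 0->2: VV[0][0]++ -> VV[0]=[1, 0, 0], msg_vec=[1, 0, 0]; VV[2]=max(VV[2],msg_vec) then VV[2][2]++ -> VV[2]=[1, 0, 3]
Event 6: SEND 0->2: VV[0][0]++ -> VV[0]=[2, 0, 0], msg_vec=[2, 0, 0]; VV[2]=max(VV[2],msg_vec) then VV[2][2]++ -> VV[2]=[2, 0, 4]
Event 7: SEND 0->1: VV[0][0]++ -> VV[0]=[3, 0, 0], msg_vec=[3, 0, 0]; VV[1]=max(VV[1],msg_vec) then VV[1][1]++ -> VV[1]=[3, 4, 1]
Event 8: LOCAL 0: VV[0][0]++ -> VV[0]=[4, 0, 0]
Event 9: LOCAL 2: VV[2][2]++ -> VV[2]=[2, 0, 5]
Event 1 stamp: [0, 0, 1]
Event 8 stamp: [4, 0, 0]
[0, 0, 1] <= [4, 0, 0]? False
[4, 0, 0] <= [0, 0, 1]? False
Relation: concurrent

Answer: concurrent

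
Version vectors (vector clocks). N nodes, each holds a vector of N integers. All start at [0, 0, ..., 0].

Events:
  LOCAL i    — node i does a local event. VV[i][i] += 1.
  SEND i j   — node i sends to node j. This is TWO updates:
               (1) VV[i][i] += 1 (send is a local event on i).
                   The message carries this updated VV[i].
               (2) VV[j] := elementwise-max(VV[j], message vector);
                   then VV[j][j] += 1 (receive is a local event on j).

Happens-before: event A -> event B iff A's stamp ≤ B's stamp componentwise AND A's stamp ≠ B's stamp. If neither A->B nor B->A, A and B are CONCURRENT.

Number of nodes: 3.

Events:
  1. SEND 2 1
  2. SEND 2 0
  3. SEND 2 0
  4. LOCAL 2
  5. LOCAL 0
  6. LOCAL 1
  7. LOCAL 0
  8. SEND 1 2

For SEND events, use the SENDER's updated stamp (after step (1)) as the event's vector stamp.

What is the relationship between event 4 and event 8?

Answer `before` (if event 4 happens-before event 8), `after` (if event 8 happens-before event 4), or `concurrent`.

Initial: VV[0]=[0, 0, 0]
Initial: VV[1]=[0, 0, 0]
Initial: VV[2]=[0, 0, 0]
Event 1: SEND 2->1: VV[2][2]++ -> VV[2]=[0, 0, 1], msg_vec=[0, 0, 1]; VV[1]=max(VV[1],msg_vec) then VV[1][1]++ -> VV[1]=[0, 1, 1]
Event 2: SEND 2->0: VV[2][2]++ -> VV[2]=[0, 0, 2], msg_vec=[0, 0, 2]; VV[0]=max(VV[0],msg_vec) then VV[0][0]++ -> VV[0]=[1, 0, 2]
Event 3: SEND 2->0: VV[2][2]++ -> VV[2]=[0, 0, 3], msg_vec=[0, 0, 3]; VV[0]=max(VV[0],msg_vec) then VV[0][0]++ -> VV[0]=[2, 0, 3]
Event 4: LOCAL 2: VV[2][2]++ -> VV[2]=[0, 0, 4]
Event 5: LOCAL 0: VV[0][0]++ -> VV[0]=[3, 0, 3]
Event 6: LOCAL 1: VV[1][1]++ -> VV[1]=[0, 2, 1]
Event 7: LOCAL 0: VV[0][0]++ -> VV[0]=[4, 0, 3]
Event 8: SEND 1->2: VV[1][1]++ -> VV[1]=[0, 3, 1], msg_vec=[0, 3, 1]; VV[2]=max(VV[2],msg_vec) then VV[2][2]++ -> VV[2]=[0, 3, 5]
Event 4 stamp: [0, 0, 4]
Event 8 stamp: [0, 3, 1]
[0, 0, 4] <= [0, 3, 1]? False
[0, 3, 1] <= [0, 0, 4]? False
Relation: concurrent

Answer: concurrent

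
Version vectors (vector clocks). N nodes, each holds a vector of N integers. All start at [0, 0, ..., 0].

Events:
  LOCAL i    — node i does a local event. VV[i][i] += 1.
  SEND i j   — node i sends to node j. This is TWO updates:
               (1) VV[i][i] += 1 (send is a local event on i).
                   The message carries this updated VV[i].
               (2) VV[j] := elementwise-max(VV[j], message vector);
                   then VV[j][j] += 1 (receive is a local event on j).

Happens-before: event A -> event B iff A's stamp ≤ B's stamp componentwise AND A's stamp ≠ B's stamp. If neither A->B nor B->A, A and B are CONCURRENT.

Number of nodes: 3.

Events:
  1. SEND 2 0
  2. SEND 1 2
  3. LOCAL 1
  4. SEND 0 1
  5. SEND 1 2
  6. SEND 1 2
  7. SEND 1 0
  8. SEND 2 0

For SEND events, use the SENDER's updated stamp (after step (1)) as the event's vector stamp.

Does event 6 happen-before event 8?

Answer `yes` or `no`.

Answer: yes

Derivation:
Initial: VV[0]=[0, 0, 0]
Initial: VV[1]=[0, 0, 0]
Initial: VV[2]=[0, 0, 0]
Event 1: SEND 2->0: VV[2][2]++ -> VV[2]=[0, 0, 1], msg_vec=[0, 0, 1]; VV[0]=max(VV[0],msg_vec) then VV[0][0]++ -> VV[0]=[1, 0, 1]
Event 2: SEND 1->2: VV[1][1]++ -> VV[1]=[0, 1, 0], msg_vec=[0, 1, 0]; VV[2]=max(VV[2],msg_vec) then VV[2][2]++ -> VV[2]=[0, 1, 2]
Event 3: LOCAL 1: VV[1][1]++ -> VV[1]=[0, 2, 0]
Event 4: SEND 0->1: VV[0][0]++ -> VV[0]=[2, 0, 1], msg_vec=[2, 0, 1]; VV[1]=max(VV[1],msg_vec) then VV[1][1]++ -> VV[1]=[2, 3, 1]
Event 5: SEND 1->2: VV[1][1]++ -> VV[1]=[2, 4, 1], msg_vec=[2, 4, 1]; VV[2]=max(VV[2],msg_vec) then VV[2][2]++ -> VV[2]=[2, 4, 3]
Event 6: SEND 1->2: VV[1][1]++ -> VV[1]=[2, 5, 1], msg_vec=[2, 5, 1]; VV[2]=max(VV[2],msg_vec) then VV[2][2]++ -> VV[2]=[2, 5, 4]
Event 7: SEND 1->0: VV[1][1]++ -> VV[1]=[2, 6, 1], msg_vec=[2, 6, 1]; VV[0]=max(VV[0],msg_vec) then VV[0][0]++ -> VV[0]=[3, 6, 1]
Event 8: SEND 2->0: VV[2][2]++ -> VV[2]=[2, 5, 5], msg_vec=[2, 5, 5]; VV[0]=max(VV[0],msg_vec) then VV[0][0]++ -> VV[0]=[4, 6, 5]
Event 6 stamp: [2, 5, 1]
Event 8 stamp: [2, 5, 5]
[2, 5, 1] <= [2, 5, 5]? True. Equal? False. Happens-before: True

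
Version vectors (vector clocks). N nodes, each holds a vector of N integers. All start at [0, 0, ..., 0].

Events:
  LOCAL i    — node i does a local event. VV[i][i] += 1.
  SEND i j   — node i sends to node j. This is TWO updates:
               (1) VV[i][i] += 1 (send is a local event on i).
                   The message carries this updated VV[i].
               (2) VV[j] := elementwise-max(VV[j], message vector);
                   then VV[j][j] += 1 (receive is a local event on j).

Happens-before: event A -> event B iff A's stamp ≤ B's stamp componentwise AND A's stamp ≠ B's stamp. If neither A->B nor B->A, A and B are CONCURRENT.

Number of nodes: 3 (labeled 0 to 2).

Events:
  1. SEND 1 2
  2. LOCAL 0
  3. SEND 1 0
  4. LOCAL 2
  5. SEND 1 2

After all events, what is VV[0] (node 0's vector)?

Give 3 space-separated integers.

Initial: VV[0]=[0, 0, 0]
Initial: VV[1]=[0, 0, 0]
Initial: VV[2]=[0, 0, 0]
Event 1: SEND 1->2: VV[1][1]++ -> VV[1]=[0, 1, 0], msg_vec=[0, 1, 0]; VV[2]=max(VV[2],msg_vec) then VV[2][2]++ -> VV[2]=[0, 1, 1]
Event 2: LOCAL 0: VV[0][0]++ -> VV[0]=[1, 0, 0]
Event 3: SEND 1->0: VV[1][1]++ -> VV[1]=[0, 2, 0], msg_vec=[0, 2, 0]; VV[0]=max(VV[0],msg_vec) then VV[0][0]++ -> VV[0]=[2, 2, 0]
Event 4: LOCAL 2: VV[2][2]++ -> VV[2]=[0, 1, 2]
Event 5: SEND 1->2: VV[1][1]++ -> VV[1]=[0, 3, 0], msg_vec=[0, 3, 0]; VV[2]=max(VV[2],msg_vec) then VV[2][2]++ -> VV[2]=[0, 3, 3]
Final vectors: VV[0]=[2, 2, 0]; VV[1]=[0, 3, 0]; VV[2]=[0, 3, 3]

Answer: 2 2 0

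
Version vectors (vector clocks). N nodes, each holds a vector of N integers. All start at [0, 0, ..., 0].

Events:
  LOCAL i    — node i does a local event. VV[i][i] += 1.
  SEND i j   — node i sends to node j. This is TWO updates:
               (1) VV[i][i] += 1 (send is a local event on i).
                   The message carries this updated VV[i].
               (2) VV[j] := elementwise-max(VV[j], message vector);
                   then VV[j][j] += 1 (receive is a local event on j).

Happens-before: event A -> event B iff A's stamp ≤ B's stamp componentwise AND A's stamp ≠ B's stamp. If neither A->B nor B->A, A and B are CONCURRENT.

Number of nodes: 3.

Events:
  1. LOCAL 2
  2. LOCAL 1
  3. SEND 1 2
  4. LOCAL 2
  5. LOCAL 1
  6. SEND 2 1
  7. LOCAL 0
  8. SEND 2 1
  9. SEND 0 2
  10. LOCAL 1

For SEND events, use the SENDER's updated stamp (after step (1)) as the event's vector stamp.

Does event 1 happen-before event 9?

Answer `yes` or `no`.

Initial: VV[0]=[0, 0, 0]
Initial: VV[1]=[0, 0, 0]
Initial: VV[2]=[0, 0, 0]
Event 1: LOCAL 2: VV[2][2]++ -> VV[2]=[0, 0, 1]
Event 2: LOCAL 1: VV[1][1]++ -> VV[1]=[0, 1, 0]
Event 3: SEND 1->2: VV[1][1]++ -> VV[1]=[0, 2, 0], msg_vec=[0, 2, 0]; VV[2]=max(VV[2],msg_vec) then VV[2][2]++ -> VV[2]=[0, 2, 2]
Event 4: LOCAL 2: VV[2][2]++ -> VV[2]=[0, 2, 3]
Event 5: LOCAL 1: VV[1][1]++ -> VV[1]=[0, 3, 0]
Event 6: SEND 2->1: VV[2][2]++ -> VV[2]=[0, 2, 4], msg_vec=[0, 2, 4]; VV[1]=max(VV[1],msg_vec) then VV[1][1]++ -> VV[1]=[0, 4, 4]
Event 7: LOCAL 0: VV[0][0]++ -> VV[0]=[1, 0, 0]
Event 8: SEND 2->1: VV[2][2]++ -> VV[2]=[0, 2, 5], msg_vec=[0, 2, 5]; VV[1]=max(VV[1],msg_vec) then VV[1][1]++ -> VV[1]=[0, 5, 5]
Event 9: SEND 0->2: VV[0][0]++ -> VV[0]=[2, 0, 0], msg_vec=[2, 0, 0]; VV[2]=max(VV[2],msg_vec) then VV[2][2]++ -> VV[2]=[2, 2, 6]
Event 10: LOCAL 1: VV[1][1]++ -> VV[1]=[0, 6, 5]
Event 1 stamp: [0, 0, 1]
Event 9 stamp: [2, 0, 0]
[0, 0, 1] <= [2, 0, 0]? False. Equal? False. Happens-before: False

Answer: no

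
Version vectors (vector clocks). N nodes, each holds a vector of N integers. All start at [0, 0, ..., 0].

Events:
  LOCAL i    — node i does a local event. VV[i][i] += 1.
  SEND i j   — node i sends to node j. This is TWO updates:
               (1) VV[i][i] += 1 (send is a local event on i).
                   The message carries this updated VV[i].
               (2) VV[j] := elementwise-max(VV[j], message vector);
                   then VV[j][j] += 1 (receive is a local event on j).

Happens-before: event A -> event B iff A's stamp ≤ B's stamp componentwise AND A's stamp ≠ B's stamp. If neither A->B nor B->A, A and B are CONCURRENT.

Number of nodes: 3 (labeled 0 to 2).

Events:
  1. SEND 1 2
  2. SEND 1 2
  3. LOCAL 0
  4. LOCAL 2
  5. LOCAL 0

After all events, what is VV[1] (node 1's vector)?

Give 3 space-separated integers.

Answer: 0 2 0

Derivation:
Initial: VV[0]=[0, 0, 0]
Initial: VV[1]=[0, 0, 0]
Initial: VV[2]=[0, 0, 0]
Event 1: SEND 1->2: VV[1][1]++ -> VV[1]=[0, 1, 0], msg_vec=[0, 1, 0]; VV[2]=max(VV[2],msg_vec) then VV[2][2]++ -> VV[2]=[0, 1, 1]
Event 2: SEND 1->2: VV[1][1]++ -> VV[1]=[0, 2, 0], msg_vec=[0, 2, 0]; VV[2]=max(VV[2],msg_vec) then VV[2][2]++ -> VV[2]=[0, 2, 2]
Event 3: LOCAL 0: VV[0][0]++ -> VV[0]=[1, 0, 0]
Event 4: LOCAL 2: VV[2][2]++ -> VV[2]=[0, 2, 3]
Event 5: LOCAL 0: VV[0][0]++ -> VV[0]=[2, 0, 0]
Final vectors: VV[0]=[2, 0, 0]; VV[1]=[0, 2, 0]; VV[2]=[0, 2, 3]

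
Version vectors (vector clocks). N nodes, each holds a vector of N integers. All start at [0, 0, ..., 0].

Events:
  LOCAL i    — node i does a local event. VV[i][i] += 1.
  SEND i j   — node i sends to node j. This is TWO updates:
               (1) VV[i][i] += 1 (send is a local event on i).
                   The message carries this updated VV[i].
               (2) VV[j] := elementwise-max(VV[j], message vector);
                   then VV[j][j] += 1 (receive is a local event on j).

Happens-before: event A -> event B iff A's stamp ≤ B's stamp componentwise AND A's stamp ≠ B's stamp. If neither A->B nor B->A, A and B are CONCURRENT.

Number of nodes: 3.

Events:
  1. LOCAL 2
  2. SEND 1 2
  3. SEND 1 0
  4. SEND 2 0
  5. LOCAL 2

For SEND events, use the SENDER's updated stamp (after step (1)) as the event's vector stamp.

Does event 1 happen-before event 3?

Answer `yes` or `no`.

Initial: VV[0]=[0, 0, 0]
Initial: VV[1]=[0, 0, 0]
Initial: VV[2]=[0, 0, 0]
Event 1: LOCAL 2: VV[2][2]++ -> VV[2]=[0, 0, 1]
Event 2: SEND 1->2: VV[1][1]++ -> VV[1]=[0, 1, 0], msg_vec=[0, 1, 0]; VV[2]=max(VV[2],msg_vec) then VV[2][2]++ -> VV[2]=[0, 1, 2]
Event 3: SEND 1->0: VV[1][1]++ -> VV[1]=[0, 2, 0], msg_vec=[0, 2, 0]; VV[0]=max(VV[0],msg_vec) then VV[0][0]++ -> VV[0]=[1, 2, 0]
Event 4: SEND 2->0: VV[2][2]++ -> VV[2]=[0, 1, 3], msg_vec=[0, 1, 3]; VV[0]=max(VV[0],msg_vec) then VV[0][0]++ -> VV[0]=[2, 2, 3]
Event 5: LOCAL 2: VV[2][2]++ -> VV[2]=[0, 1, 4]
Event 1 stamp: [0, 0, 1]
Event 3 stamp: [0, 2, 0]
[0, 0, 1] <= [0, 2, 0]? False. Equal? False. Happens-before: False

Answer: no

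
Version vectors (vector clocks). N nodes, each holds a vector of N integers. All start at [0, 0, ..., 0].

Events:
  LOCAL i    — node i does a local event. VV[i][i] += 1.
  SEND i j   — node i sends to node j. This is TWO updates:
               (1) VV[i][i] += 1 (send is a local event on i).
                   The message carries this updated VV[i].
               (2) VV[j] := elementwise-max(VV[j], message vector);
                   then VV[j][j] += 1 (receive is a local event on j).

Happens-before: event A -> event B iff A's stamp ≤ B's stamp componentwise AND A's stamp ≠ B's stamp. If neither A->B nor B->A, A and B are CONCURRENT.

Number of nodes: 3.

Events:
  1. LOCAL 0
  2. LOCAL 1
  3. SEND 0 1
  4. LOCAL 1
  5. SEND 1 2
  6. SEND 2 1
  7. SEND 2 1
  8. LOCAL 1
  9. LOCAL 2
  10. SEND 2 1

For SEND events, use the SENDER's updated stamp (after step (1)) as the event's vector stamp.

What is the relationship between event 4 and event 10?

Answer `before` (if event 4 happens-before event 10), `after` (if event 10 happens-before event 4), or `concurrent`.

Answer: before

Derivation:
Initial: VV[0]=[0, 0, 0]
Initial: VV[1]=[0, 0, 0]
Initial: VV[2]=[0, 0, 0]
Event 1: LOCAL 0: VV[0][0]++ -> VV[0]=[1, 0, 0]
Event 2: LOCAL 1: VV[1][1]++ -> VV[1]=[0, 1, 0]
Event 3: SEND 0->1: VV[0][0]++ -> VV[0]=[2, 0, 0], msg_vec=[2, 0, 0]; VV[1]=max(VV[1],msg_vec) then VV[1][1]++ -> VV[1]=[2, 2, 0]
Event 4: LOCAL 1: VV[1][1]++ -> VV[1]=[2, 3, 0]
Event 5: SEND 1->2: VV[1][1]++ -> VV[1]=[2, 4, 0], msg_vec=[2, 4, 0]; VV[2]=max(VV[2],msg_vec) then VV[2][2]++ -> VV[2]=[2, 4, 1]
Event 6: SEND 2->1: VV[2][2]++ -> VV[2]=[2, 4, 2], msg_vec=[2, 4, 2]; VV[1]=max(VV[1],msg_vec) then VV[1][1]++ -> VV[1]=[2, 5, 2]
Event 7: SEND 2->1: VV[2][2]++ -> VV[2]=[2, 4, 3], msg_vec=[2, 4, 3]; VV[1]=max(VV[1],msg_vec) then VV[1][1]++ -> VV[1]=[2, 6, 3]
Event 8: LOCAL 1: VV[1][1]++ -> VV[1]=[2, 7, 3]
Event 9: LOCAL 2: VV[2][2]++ -> VV[2]=[2, 4, 4]
Event 10: SEND 2->1: VV[2][2]++ -> VV[2]=[2, 4, 5], msg_vec=[2, 4, 5]; VV[1]=max(VV[1],msg_vec) then VV[1][1]++ -> VV[1]=[2, 8, 5]
Event 4 stamp: [2, 3, 0]
Event 10 stamp: [2, 4, 5]
[2, 3, 0] <= [2, 4, 5]? True
[2, 4, 5] <= [2, 3, 0]? False
Relation: before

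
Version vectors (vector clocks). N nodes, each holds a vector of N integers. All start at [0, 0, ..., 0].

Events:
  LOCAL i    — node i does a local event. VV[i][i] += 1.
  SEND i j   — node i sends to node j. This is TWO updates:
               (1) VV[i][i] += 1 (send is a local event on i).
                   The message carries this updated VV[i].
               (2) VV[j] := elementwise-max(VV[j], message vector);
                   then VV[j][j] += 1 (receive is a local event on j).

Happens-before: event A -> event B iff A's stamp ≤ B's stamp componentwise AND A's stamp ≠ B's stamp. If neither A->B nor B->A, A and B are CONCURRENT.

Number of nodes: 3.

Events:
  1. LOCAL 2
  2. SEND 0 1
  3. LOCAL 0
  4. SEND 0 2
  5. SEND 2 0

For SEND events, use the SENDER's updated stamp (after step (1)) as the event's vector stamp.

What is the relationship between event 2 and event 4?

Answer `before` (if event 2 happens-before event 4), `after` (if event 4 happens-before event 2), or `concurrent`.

Answer: before

Derivation:
Initial: VV[0]=[0, 0, 0]
Initial: VV[1]=[0, 0, 0]
Initial: VV[2]=[0, 0, 0]
Event 1: LOCAL 2: VV[2][2]++ -> VV[2]=[0, 0, 1]
Event 2: SEND 0->1: VV[0][0]++ -> VV[0]=[1, 0, 0], msg_vec=[1, 0, 0]; VV[1]=max(VV[1],msg_vec) then VV[1][1]++ -> VV[1]=[1, 1, 0]
Event 3: LOCAL 0: VV[0][0]++ -> VV[0]=[2, 0, 0]
Event 4: SEND 0->2: VV[0][0]++ -> VV[0]=[3, 0, 0], msg_vec=[3, 0, 0]; VV[2]=max(VV[2],msg_vec) then VV[2][2]++ -> VV[2]=[3, 0, 2]
Event 5: SEND 2->0: VV[2][2]++ -> VV[2]=[3, 0, 3], msg_vec=[3, 0, 3]; VV[0]=max(VV[0],msg_vec) then VV[0][0]++ -> VV[0]=[4, 0, 3]
Event 2 stamp: [1, 0, 0]
Event 4 stamp: [3, 0, 0]
[1, 0, 0] <= [3, 0, 0]? True
[3, 0, 0] <= [1, 0, 0]? False
Relation: before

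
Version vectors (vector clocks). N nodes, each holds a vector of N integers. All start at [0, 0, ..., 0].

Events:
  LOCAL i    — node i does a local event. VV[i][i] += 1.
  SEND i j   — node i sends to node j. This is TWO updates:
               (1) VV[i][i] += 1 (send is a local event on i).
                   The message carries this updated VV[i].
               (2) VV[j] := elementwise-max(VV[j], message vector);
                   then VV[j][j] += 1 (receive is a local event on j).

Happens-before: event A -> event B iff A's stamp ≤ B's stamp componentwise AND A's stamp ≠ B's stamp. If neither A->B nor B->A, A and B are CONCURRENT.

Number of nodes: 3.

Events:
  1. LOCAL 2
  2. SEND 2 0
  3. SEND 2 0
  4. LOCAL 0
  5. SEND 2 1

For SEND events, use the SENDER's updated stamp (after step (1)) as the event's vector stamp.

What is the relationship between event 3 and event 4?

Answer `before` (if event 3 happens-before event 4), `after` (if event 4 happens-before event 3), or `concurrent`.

Answer: before

Derivation:
Initial: VV[0]=[0, 0, 0]
Initial: VV[1]=[0, 0, 0]
Initial: VV[2]=[0, 0, 0]
Event 1: LOCAL 2: VV[2][2]++ -> VV[2]=[0, 0, 1]
Event 2: SEND 2->0: VV[2][2]++ -> VV[2]=[0, 0, 2], msg_vec=[0, 0, 2]; VV[0]=max(VV[0],msg_vec) then VV[0][0]++ -> VV[0]=[1, 0, 2]
Event 3: SEND 2->0: VV[2][2]++ -> VV[2]=[0, 0, 3], msg_vec=[0, 0, 3]; VV[0]=max(VV[0],msg_vec) then VV[0][0]++ -> VV[0]=[2, 0, 3]
Event 4: LOCAL 0: VV[0][0]++ -> VV[0]=[3, 0, 3]
Event 5: SEND 2->1: VV[2][2]++ -> VV[2]=[0, 0, 4], msg_vec=[0, 0, 4]; VV[1]=max(VV[1],msg_vec) then VV[1][1]++ -> VV[1]=[0, 1, 4]
Event 3 stamp: [0, 0, 3]
Event 4 stamp: [3, 0, 3]
[0, 0, 3] <= [3, 0, 3]? True
[3, 0, 3] <= [0, 0, 3]? False
Relation: before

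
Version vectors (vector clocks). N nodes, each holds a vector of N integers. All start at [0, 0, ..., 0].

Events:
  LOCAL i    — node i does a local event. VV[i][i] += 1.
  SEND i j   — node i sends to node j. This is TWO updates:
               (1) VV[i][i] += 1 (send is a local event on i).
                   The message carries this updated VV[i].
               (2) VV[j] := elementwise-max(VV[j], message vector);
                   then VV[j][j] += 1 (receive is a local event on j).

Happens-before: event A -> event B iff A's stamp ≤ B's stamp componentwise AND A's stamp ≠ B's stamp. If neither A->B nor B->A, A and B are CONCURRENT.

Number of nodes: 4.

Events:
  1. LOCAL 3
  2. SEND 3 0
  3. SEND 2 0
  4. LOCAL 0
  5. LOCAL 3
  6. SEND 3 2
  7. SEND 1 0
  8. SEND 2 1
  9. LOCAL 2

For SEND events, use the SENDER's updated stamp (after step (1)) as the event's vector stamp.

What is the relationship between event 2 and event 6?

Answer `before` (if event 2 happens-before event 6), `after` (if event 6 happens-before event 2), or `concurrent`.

Answer: before

Derivation:
Initial: VV[0]=[0, 0, 0, 0]
Initial: VV[1]=[0, 0, 0, 0]
Initial: VV[2]=[0, 0, 0, 0]
Initial: VV[3]=[0, 0, 0, 0]
Event 1: LOCAL 3: VV[3][3]++ -> VV[3]=[0, 0, 0, 1]
Event 2: SEND 3->0: VV[3][3]++ -> VV[3]=[0, 0, 0, 2], msg_vec=[0, 0, 0, 2]; VV[0]=max(VV[0],msg_vec) then VV[0][0]++ -> VV[0]=[1, 0, 0, 2]
Event 3: SEND 2->0: VV[2][2]++ -> VV[2]=[0, 0, 1, 0], msg_vec=[0, 0, 1, 0]; VV[0]=max(VV[0],msg_vec) then VV[0][0]++ -> VV[0]=[2, 0, 1, 2]
Event 4: LOCAL 0: VV[0][0]++ -> VV[0]=[3, 0, 1, 2]
Event 5: LOCAL 3: VV[3][3]++ -> VV[3]=[0, 0, 0, 3]
Event 6: SEND 3->2: VV[3][3]++ -> VV[3]=[0, 0, 0, 4], msg_vec=[0, 0, 0, 4]; VV[2]=max(VV[2],msg_vec) then VV[2][2]++ -> VV[2]=[0, 0, 2, 4]
Event 7: SEND 1->0: VV[1][1]++ -> VV[1]=[0, 1, 0, 0], msg_vec=[0, 1, 0, 0]; VV[0]=max(VV[0],msg_vec) then VV[0][0]++ -> VV[0]=[4, 1, 1, 2]
Event 8: SEND 2->1: VV[2][2]++ -> VV[2]=[0, 0, 3, 4], msg_vec=[0, 0, 3, 4]; VV[1]=max(VV[1],msg_vec) then VV[1][1]++ -> VV[1]=[0, 2, 3, 4]
Event 9: LOCAL 2: VV[2][2]++ -> VV[2]=[0, 0, 4, 4]
Event 2 stamp: [0, 0, 0, 2]
Event 6 stamp: [0, 0, 0, 4]
[0, 0, 0, 2] <= [0, 0, 0, 4]? True
[0, 0, 0, 4] <= [0, 0, 0, 2]? False
Relation: before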